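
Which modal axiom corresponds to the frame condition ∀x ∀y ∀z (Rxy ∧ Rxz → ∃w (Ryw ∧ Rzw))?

This is convergence; the standard corresponding axiom is .2: ◇□s → □◇s.
Suppose ◇□s→□◇s is valid. Take Rxy, Rxz and set V(s)={w : Ryw}. Then □s at y so ◇□s at x, so □◇s at x, so ◇s at z, giving w with Rzw and Ryw.

◇□s → □◇s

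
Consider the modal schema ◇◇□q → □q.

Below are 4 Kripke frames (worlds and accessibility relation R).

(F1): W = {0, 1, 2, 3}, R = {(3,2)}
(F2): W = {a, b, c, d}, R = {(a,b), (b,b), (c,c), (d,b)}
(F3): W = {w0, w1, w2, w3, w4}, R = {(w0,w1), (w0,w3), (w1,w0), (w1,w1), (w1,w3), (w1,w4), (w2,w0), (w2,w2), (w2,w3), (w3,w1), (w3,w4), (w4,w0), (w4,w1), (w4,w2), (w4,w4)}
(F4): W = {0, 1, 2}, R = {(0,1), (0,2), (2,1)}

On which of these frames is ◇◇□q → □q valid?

(F1), (F2)

This is the axiom for a generalized confluence (Geach) condition; its first-order frame correspondent is ∀x ∀y ∀z ((xR²y ∧ xRz) → ∃w (yRw ∧ z = w)).
(F1): holds.
(F2): holds.
(F3): fails — w0R²w3, w0Rw3 but no w with w3Rw and w3=w.
(F4): fails — 0R²1, 0R1 but no w with 1Rw and 1=w.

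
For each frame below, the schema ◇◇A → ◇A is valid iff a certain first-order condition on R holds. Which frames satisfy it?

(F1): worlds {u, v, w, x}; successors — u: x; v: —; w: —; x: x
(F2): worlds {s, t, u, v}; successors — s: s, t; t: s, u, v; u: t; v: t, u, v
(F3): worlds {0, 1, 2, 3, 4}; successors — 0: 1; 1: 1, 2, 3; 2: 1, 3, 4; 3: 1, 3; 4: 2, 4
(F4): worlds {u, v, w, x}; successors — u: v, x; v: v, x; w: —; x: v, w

Frame correspondent (Sahlqvist): ∀x ∀y ∀z (Rxy ∧ Ryz → Rxz) — i.e. transitivity.
(F1): satisfies the condition.
(F2): fails — Rtv and Rvt but not Rtt.
(F3): fails — R31 and R12 but not R32.
(F4): fails — Rvx and Rxw but not Rvw.
Valid on: (F1).

(F1)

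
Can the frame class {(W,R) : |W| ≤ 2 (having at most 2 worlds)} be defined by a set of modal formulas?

If a class were modally definable it would be closed under disjoint unions (Goldblatt–Thomason).
Any modal formula valid on each of 3 disjoint one-world frames is valid on their disjoint union (validity is preserved under disjoint unions). Each one-world frame has |W|=1≤2, but the union has |W|=3.
So the class is not modally definable.

Not modally definable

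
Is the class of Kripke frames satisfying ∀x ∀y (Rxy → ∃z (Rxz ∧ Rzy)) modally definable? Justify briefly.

Yes: it is density, defined by the C4 schema □□q → □q.
Suppose □□q→□q is valid. Take Rxy and set V(q)={w : xR²w}. Then □□q at x, so □q at x, so q at y, i.e. ∃z(Rxz∧Rzy).

Yes, by □□q → □q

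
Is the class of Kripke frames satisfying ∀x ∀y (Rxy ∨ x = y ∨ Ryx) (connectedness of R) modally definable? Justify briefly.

Modal frame validity is preserved under disjoint unions.
Take 2 disjoint single-world reflexive frames: each is trivially connected, but their disjoint union has 2 worlds with no edge between distinct components, so it is not connected.
So no modal formula (or set of formulas) defines exactly the connected frames.

No — not modally definable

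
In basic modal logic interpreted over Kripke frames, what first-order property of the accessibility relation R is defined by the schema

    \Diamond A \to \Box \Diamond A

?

the Euclidean property

Suppose ◇A→□◇A is valid. Take Rxy, Rxz and set V(A)={y}. Then ◇A at x, so □◇A at x, so ◇A at z, so some w with Rzw has A; w=y, i.e. Rzy. By symmetry of the argument, Ryz.
The converse is a direct semantic check.
Frame condition: \forall x \forall y \forall z (Rxy \wedge Rxz \to Ryz).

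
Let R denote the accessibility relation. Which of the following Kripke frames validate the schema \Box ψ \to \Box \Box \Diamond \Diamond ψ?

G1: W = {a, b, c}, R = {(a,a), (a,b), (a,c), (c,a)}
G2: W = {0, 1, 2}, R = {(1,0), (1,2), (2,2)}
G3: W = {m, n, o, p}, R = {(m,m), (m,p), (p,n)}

The schema corresponds to a generalized confluence (Geach) condition: \forall x \forall z (x R^2 z \to \exists w (xRw \wedge z R^2 w)).
G1: fails — aR²b but no w with aRw and bR²w.
G2: ✓.
G3: fails — mR²n but no w with mRw and nR²w.

G2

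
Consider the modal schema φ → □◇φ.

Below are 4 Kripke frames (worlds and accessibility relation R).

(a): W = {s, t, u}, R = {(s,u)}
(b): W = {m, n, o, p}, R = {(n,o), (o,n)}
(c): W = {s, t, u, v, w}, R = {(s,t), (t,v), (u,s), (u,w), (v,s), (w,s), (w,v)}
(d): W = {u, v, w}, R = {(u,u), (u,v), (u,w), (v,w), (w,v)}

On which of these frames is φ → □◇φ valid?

Frame correspondent (Sahlqvist): ∀x ∀y (Rxy → Ryx) — i.e. symmetry.
(a): fails — Rsu but not Rus.
(b): ✓.
(c): fails — Ruw but not Rwu.
(d): fails — Ruv but not Rvu.
Valid on: (b).

(b)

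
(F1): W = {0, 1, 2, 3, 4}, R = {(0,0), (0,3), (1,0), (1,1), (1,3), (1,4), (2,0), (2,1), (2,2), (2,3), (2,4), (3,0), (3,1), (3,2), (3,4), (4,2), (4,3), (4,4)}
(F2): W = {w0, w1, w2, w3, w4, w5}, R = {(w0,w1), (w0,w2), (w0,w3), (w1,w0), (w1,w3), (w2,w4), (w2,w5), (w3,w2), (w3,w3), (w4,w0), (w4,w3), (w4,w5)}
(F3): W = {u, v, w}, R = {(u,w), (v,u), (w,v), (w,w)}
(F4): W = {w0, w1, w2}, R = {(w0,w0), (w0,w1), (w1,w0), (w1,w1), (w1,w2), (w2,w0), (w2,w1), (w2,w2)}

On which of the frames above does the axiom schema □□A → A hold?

This is the axiom for a generalized confluence (Geach) condition; its first-order frame correspondent is ∀x ∃w (xR²w ∧ x = w).
(F1): satisfies the condition.
(F2): fails — at w2 but no w with w2R²w and w2=w.
(F3): fails — at u but no t with uR²t and u=t.
(F4): satisfies the condition.

(F1), (F4)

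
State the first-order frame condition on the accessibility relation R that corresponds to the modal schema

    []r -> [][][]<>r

This is a Sahlqvist (Geach-type) schema ◇^0□^1r → □^3◇^1r.
Minimal-valuation argument: fix x; take any y with xR^0y and any z with xR^3z. Set V(r) to the set of worlds R-reachable from y in exactly 1 step. Then □^1r holds at y, so the antecedent holds at x; validity forces ◇^1r at z, giving a w with zR^1w and yR^1w.
First-order correspondent: forall x forall z (x R^3 z -> exists w (xRw & zRw)).

forall x forall z (x R^3 z -> exists w (xRw & zRw))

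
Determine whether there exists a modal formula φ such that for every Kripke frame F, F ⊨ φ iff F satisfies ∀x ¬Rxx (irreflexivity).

Not definable by any modal formula

Modal frame validity is preserved under surjective bounded morphisms.
The 4-cycle (worlds 0,1,2,3 with 0→1→2→3→0) is irreflexive, and the map sending every world to a single reflexive point • is a surjective bounded morphism (forth: every edge maps to (•,•); back: every world has a successor). So any modal formula valid on the 4-cycle is also valid on the reflexive point, which is not irreflexive.
So the class is not modally definable.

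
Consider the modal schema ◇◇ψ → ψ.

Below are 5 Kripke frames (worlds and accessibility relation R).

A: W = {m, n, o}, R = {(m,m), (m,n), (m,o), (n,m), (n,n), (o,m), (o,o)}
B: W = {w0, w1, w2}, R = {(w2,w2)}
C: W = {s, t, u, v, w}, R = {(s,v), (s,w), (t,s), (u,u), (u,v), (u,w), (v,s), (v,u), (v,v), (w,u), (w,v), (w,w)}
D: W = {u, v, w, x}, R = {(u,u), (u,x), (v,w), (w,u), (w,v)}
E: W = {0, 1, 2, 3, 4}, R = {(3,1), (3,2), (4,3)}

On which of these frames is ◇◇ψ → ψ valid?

B

This is the axiom for a generalized confluence (Geach) condition; its first-order frame correspondent is ∀x ∀y (xR²y → ∃w (y = w ∧ x = w)).
A: fails — mR²n but n ≠ m.
B: ✓.
C: fails — sR²u but u ≠ s.
D: fails — uR²x but x ≠ u.
E: fails — 4R²1 but 1 ≠ 4.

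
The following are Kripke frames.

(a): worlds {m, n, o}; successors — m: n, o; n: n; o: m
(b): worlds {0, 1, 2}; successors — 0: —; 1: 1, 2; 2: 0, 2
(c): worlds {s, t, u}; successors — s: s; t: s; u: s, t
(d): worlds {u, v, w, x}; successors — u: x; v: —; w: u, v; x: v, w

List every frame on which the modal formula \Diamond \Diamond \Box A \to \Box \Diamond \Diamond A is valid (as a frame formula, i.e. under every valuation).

(a), (c)

The schema corresponds to a generalized confluence (Geach) condition: \forall x \forall y \forall z ((x R^2 y \wedge xRz) \to \exists w (yRw \wedge z R^2 w)).
(a): ✓.
(b): fails — 1R²0, 1R1 but no w with 0Rw and 1R²w.
(c): ✓.
(d): fails — uR²v, uRx but no t with vRt and xR²t.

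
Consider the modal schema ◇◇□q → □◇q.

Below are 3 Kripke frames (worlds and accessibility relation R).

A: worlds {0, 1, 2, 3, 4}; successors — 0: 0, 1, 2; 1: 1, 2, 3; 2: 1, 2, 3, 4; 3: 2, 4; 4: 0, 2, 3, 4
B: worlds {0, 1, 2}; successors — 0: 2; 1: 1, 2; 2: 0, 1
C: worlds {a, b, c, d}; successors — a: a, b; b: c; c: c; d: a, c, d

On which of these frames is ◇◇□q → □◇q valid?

The schema corresponds to a generalized confluence (Geach) condition: ∀x ∀y ∀z ((xR²y ∧ xRz) → ∃w (yRw ∧ zRw)).
A: condition met.
B: fails — 0R²0, 0R2 but no w with 0Rw and 2Rw.
C: fails — aR²a, aRb but no w with aRw and bRw.

A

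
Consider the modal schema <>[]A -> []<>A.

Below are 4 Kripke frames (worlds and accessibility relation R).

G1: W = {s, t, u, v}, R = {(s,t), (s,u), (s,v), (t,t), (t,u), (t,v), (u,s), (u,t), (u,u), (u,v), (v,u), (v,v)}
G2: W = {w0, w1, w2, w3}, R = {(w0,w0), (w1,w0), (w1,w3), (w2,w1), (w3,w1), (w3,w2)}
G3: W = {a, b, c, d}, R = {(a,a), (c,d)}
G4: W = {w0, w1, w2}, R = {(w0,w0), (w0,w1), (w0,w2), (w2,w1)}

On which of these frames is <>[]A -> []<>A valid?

The schema corresponds to convergence: forall x forall y forall z (Rxy & Rxz -> exists w (Ryw & Rzw)).
G1: satisfies the condition.
G2: fails — Rw1w0 and Rw1w3 but w0 and w3 have no common successor.
G3: fails — Rcd and Rcd but d and d have no common successor.
G4: fails — Rw0w1 and Rw0w1 but w1 and w1 have no common successor.

G1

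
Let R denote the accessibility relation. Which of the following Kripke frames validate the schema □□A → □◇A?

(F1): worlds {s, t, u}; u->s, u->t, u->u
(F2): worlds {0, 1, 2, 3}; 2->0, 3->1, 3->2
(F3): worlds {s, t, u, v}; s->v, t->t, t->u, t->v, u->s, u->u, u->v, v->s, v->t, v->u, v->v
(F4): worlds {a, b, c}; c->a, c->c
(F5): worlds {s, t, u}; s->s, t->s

(F3), (F5)

This is the axiom for a generalized confluence (Geach) condition; its first-order frame correspondent is ∀x ∀z (xRz → ∃w (xR²w ∧ zRw)).
(F1): fails — uRs but no w with uR²w and sRw.
(F2): fails — 2R0 but no w with 2R²w and 0Rw.
(F3): satisfies the condition.
(F4): fails — cRa but no w with cR²w and aRw.
(F5): satisfies the condition.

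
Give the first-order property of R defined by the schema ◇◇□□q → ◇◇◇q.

∀x ∀y (xR²y → ∃w (yR²w ∧ xR³w))

This is a Sahlqvist (Geach-type) schema ◇^2□^2q → □^0◇^3q.
Minimal-valuation argument: fix x; take any y with xR^2y and any z with xR^0z. Set V(q) to the set of worlds R-reachable from y in exactly 2 steps. Then □^2q holds at y, so the antecedent holds at x; validity forces ◇^3q at z, giving a w with zR^3w and yR^2w.
First-order correspondent: ∀x ∀y (xR²y → ∃w (yR²w ∧ xR³w)).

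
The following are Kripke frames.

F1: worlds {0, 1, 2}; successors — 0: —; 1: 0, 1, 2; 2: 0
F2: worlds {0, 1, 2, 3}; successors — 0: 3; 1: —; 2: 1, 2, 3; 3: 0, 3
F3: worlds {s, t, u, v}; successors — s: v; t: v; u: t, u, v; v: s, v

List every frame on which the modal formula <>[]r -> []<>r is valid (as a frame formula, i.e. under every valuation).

F3

Frame correspondent (Sahlqvist): forall x forall y forall z (Rxy & Rxz -> exists w (Ryw & Rzw)) — i.e. convergence.
F1: fails — R12 and R10 but 2 and 0 have no common successor.
F2: fails — R23 and R21 but 3 and 1 have no common successor.
F3: satisfies the condition.
Valid on: F3.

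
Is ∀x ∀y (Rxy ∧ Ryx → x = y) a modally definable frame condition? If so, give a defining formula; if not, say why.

No — not modally definable

Modal frame validity is preserved under surjective bounded morphisms.
The 6-cycle (worlds a,b,c,d,e,f with a→b→c→d→e→f→a) is antisymmetric. Sending even-indexed worlds to s and odd-indexed worlds to t is a surjective bounded morphism onto the two-world frame with s↔t, which is not antisymmetric.
So no modal formula (or set of formulas) defines exactly the antisymmetric frames.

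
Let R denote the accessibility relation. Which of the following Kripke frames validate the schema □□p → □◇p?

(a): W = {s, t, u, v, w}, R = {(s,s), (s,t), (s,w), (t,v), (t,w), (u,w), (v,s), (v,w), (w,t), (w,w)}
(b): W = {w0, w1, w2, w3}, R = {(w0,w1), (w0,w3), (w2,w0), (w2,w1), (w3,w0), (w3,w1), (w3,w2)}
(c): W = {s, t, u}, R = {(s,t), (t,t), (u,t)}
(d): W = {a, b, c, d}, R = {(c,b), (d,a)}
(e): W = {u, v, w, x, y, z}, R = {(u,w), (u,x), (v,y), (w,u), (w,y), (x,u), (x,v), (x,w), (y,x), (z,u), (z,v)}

This is the axiom for a generalized confluence (Geach) condition; its first-order frame correspondent is ∀x ∀z (xRz → ∃w (xR²w ∧ zRw)).
(a): satisfies the condition.
(b): fails — w0Rw1 but no w with w0R²w and w1Rw.
(c): satisfies the condition.
(d): fails — cRb but no w with cR²w and bRw.
(e): satisfies the condition.

(a), (c), (e)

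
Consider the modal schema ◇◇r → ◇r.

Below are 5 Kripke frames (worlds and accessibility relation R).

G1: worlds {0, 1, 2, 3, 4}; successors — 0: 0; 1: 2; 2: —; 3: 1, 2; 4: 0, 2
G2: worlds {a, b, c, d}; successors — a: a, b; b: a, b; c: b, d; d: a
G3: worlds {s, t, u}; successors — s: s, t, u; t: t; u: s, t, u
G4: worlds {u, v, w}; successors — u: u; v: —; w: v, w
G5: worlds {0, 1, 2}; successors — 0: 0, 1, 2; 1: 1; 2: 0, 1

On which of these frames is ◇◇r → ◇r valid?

This is the axiom for transitivity; its first-order frame correspondent is ∀x ∀y ∀z (Rxy ∧ Ryz → Rxz).
G1: holds.
G2: fails — Rcd and Rda but not Rca.
G3: holds.
G4: holds.
G5: fails — R20 and R02 but not R22.

G1, G3, G4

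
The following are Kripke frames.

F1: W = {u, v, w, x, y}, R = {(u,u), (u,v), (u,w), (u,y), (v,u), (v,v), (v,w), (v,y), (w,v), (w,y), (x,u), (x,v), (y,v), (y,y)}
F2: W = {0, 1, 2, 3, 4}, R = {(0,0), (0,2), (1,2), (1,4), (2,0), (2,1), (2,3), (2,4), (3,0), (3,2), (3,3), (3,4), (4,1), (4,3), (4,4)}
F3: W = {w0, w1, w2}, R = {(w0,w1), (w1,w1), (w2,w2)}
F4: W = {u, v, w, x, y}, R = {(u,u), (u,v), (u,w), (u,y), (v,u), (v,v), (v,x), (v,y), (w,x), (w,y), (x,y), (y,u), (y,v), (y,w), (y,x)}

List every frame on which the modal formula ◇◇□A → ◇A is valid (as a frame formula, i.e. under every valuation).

F1, F3

The schema corresponds to a generalized confluence (Geach) condition: ∀x ∀y (xR²y → ∃w (yRw ∧ xRw)).
F1: ✓.
F2: fails — 0R²4 but no w with 4Rw and 0Rw.
F3: ✓.
F4: fails — yR²x but no t with xRt and yRt.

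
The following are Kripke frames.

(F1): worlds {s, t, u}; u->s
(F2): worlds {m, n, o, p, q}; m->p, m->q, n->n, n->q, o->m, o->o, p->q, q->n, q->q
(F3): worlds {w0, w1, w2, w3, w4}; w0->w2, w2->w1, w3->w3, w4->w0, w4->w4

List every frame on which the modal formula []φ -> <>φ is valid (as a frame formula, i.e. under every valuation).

Frame correspondent (Sahlqvist): forall x exists y Rxy — i.e. seriality.
(F1): fails — world s has no successor.
(F2): condition met.
(F3): fails — world w1 has no successor.
Valid on: (F2).

(F2)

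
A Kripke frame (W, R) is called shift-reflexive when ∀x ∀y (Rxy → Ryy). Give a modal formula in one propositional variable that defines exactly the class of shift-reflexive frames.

The condition is shift-reflexivity. The T□ schema □(□r → r) defines it.

□(□r → r)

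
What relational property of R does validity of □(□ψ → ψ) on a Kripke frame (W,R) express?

Suppose □(□ψ→ψ) is valid. Take Rxy and set V(ψ)={w : Ryw}. Then at y, □ψ holds; since □(□ψ→ψ) at x, □ψ→ψ at y, so ψ at y, i.e. Ryy.

shift-reflexivity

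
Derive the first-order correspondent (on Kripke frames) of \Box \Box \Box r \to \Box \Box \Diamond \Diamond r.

This is a Sahlqvist (Geach-type) schema ◇^0□^3r → □^2◇^2r.
Minimal-valuation argument: fix x; take any y with xR^0y and any z with xR^2z. Set V(r) to the set of worlds R-reachable from y in exactly 3 steps. Then □^3r holds at y, so the antecedent holds at x; validity forces ◇^2r at z, giving a w with zR^2w and yR^3w.
First-order correspondent: \forall x \forall z (x R^2 z \to \exists w (x R^3 w \wedge z R^2 w)).

\forall x \forall z (x R^2 z \to \exists w (x R^3 w \wedge z R^2 w))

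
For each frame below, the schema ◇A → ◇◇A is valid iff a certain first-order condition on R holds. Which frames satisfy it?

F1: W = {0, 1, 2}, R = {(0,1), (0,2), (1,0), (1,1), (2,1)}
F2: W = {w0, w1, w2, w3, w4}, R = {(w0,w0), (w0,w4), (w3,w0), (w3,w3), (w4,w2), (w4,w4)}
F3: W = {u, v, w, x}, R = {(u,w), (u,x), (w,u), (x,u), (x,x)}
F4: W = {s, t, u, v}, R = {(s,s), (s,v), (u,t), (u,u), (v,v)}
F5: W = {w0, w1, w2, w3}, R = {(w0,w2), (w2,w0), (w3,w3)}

Frame correspondent (Sahlqvist): ∀x ∀y (xRy → ∃w (y = w ∧ xR²w)) — i.e. a generalized confluence (Geach) condition.
F1: fails — 0R2 but no w with 2=w and 0R²w.
F2: ✓.
F3: fails — uRw but no t with w=t and uR²t.
F4: ✓.
F5: fails — w0Rw2 but no w with w2=w and w0R²w.
Valid on: F2, F4.

F2, F4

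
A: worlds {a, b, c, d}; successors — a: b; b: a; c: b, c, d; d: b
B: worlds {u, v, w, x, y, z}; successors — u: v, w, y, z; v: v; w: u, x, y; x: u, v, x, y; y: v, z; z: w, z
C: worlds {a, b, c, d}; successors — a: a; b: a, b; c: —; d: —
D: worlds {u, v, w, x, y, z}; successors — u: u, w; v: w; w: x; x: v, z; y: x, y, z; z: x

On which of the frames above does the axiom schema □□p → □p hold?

The schema corresponds to density: ∀x ∀y (Rxy → ∃z (Rxz ∧ Rzy)).
A: fails — Rab but no z with Raz and Rzb.
B: holds.
C: holds.
D: fails — Rwx but no t with Rwt and Rtx.
Valid on: B, C.

B, C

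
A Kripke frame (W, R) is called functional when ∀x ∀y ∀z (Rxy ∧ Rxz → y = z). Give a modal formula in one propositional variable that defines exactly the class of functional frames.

The condition is partial functionality. The CD schema ◇ψ → □ψ defines it.
Suppose ◇ψ→□ψ is valid. Take Rxy, Rxz and set V(ψ)={y}. Then ◇ψ at x, so □ψ at x, so ψ at z, i.e. z=y.

◇ψ → □ψ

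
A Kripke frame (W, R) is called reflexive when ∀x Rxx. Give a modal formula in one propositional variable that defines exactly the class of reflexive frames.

□s → s

The condition is reflexivity. The T schema □s → s defines it.
Suppose □s→s is valid. At any x set V(s)={w : Rxw}. Then □s holds at x, so s holds at x, i.e. Rxx.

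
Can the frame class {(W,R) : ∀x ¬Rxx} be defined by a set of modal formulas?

Any modally definable frame class is closed under surjective bounded morphisms.
The 2-cycle (worlds s,t with s→t→s) is irreflexive, and the map sending every world to a single reflexive point • is a surjective bounded morphism (forth: every edge maps to (•,•); back: every world has a successor). So any modal formula valid on the 2-cycle is also valid on the reflexive point, which is not irreflexive.
So no modal formula (or set of formulas) defines exactly the irreflexive frames.

Not modally definable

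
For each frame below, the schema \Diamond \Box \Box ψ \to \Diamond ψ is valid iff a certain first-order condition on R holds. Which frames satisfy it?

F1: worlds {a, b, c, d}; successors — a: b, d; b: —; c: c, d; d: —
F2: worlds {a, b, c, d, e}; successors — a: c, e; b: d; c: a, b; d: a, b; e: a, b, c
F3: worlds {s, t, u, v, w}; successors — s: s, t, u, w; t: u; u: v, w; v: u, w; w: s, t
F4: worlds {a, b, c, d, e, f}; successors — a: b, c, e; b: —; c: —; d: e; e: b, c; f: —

The schema corresponds to a generalized confluence (Geach) condition: \forall x \forall y (xRy \to \exists w (y R^2 w \wedge xRw)).
F1: fails — aRb but no w with bR²w and aRw.
F2: satisfies the condition.
F3: fails — wRt but no w* with tR²w* and wRw*.
F4: fails — aRb but no w with bR²w and aRw.
Valid on: F2.

F2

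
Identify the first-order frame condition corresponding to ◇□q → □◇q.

Suppose ◇□q→□◇q is valid. Take Rxy, Rxz and set V(q)={w : Ryw}. Then □q at y so ◇□q at x, so □◇q at x, so ◇q at z, giving w with Rzw and Ryw.
The converse is a direct semantic check.
Frame condition: ∀x ∀y ∀z (Rxy ∧ Rxz → ∃w (Ryw ∧ Rzw)).

Convergence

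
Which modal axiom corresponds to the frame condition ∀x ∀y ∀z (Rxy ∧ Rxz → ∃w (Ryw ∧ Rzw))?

A defining formula is ◇□r → □◇r (the .2 axiom).
Suppose ◇□r→□◇r is valid. Take Rxy, Rxz and set V(r)={w : Ryw}. Then □r at y so ◇□r at x, so □◇r at x, so ◇r at z, giving w with Rzw and Ryw.

◇□r → □◇r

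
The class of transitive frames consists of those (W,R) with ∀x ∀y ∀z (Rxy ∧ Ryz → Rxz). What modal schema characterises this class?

□p → □□p

This is transitivity; the standard corresponding axiom is 4: □p → □□p.
Suppose □p→□□p is valid. Take Rxy, Ryz and set V(p)={w : Rxw}. Then □p at x, so □□p at x, so □p at y, so p at z, i.e. Rxz.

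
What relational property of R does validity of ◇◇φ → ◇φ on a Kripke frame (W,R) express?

transitivity

This is frame-equivalent to □φ → □□φ (substitute ¬φ for φ and contrapose).
Suppose □φ→□□φ is valid. Take Rxy, Ryz and set V(φ)={w : Rxw}. Then □φ at x, so □□φ at x, so □φ at y, so φ at z, i.e. Rxz.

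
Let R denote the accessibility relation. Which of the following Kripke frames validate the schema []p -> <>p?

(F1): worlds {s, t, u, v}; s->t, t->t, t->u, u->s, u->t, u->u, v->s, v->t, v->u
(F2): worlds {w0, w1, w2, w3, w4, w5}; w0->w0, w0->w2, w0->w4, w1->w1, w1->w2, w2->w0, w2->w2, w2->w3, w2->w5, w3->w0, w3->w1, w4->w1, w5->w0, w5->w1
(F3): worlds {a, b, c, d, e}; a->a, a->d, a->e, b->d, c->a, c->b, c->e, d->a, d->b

(F1), (F2)

This is the axiom for seriality; its first-order frame correspondent is forall x exists y Rxy.
(F1): ✓.
(F2): ✓.
(F3): fails — world e has no successor.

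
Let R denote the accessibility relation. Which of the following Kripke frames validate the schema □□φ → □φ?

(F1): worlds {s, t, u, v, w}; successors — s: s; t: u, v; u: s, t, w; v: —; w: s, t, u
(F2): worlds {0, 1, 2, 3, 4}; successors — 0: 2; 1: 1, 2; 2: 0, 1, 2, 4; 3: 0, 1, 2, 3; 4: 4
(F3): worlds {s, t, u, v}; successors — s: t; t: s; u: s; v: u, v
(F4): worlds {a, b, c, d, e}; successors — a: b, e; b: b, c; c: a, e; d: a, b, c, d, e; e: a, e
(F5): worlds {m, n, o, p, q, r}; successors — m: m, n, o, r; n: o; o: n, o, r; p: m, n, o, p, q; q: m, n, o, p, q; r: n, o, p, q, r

Frame correspondent (Sahlqvist): ∀x ∀y (Rxy → ∃z (Rxz ∧ Rzy)) — i.e. density.
(F1): fails — Rtv but no z with Rtz and Rzv.
(F2): condition met.
(F3): fails — Rus but no z with Ruz and Rzs.
(F4): condition met.
(F5): condition met.
Valid on: (F2), (F4), (F5).

(F2), (F4), (F5)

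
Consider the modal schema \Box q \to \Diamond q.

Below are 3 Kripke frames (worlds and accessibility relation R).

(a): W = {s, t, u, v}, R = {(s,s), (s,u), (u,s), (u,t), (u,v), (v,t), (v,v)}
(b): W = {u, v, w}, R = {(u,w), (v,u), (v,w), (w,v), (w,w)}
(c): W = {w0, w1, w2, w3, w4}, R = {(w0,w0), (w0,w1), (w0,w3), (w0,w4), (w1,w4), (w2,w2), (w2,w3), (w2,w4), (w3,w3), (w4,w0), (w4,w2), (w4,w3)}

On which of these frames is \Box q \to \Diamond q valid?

(b), (c)

Frame correspondent (Sahlqvist): \forall x \exists y Rxy — i.e. seriality.
(a): fails — world t has no successor.
(b): holds.
(c): holds.
Valid on: (b), (c).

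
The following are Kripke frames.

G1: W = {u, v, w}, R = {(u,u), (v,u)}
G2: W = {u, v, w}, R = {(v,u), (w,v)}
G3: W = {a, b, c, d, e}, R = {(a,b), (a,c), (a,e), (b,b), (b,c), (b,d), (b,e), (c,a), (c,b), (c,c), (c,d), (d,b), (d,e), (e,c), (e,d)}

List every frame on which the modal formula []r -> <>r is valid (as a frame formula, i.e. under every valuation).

This is the axiom for seriality; its first-order frame correspondent is forall x exists y Rxy.
G1: fails — world w has no successor.
G2: fails — world u has no successor.
G3: holds.

G3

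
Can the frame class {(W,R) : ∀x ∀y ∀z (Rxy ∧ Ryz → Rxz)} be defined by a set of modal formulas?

Yes: it is transitivity, defined by the 4 schema □r → □□r.
Suppose □r→□□r is valid. Take Rxy, Ryz and set V(r)={w : Rxw}. Then □r at x, so □□r at x, so □r at y, so r at z, i.e. Rxz.

Yes, by □r → □□r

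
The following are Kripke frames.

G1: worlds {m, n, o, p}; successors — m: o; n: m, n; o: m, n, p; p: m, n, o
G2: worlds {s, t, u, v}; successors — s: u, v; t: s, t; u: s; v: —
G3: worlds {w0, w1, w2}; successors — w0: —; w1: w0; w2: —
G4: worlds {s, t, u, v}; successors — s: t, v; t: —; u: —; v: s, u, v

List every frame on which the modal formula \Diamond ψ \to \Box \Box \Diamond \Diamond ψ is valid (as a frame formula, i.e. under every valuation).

The schema corresponds to a generalized confluence (Geach) condition: \forall x \forall y \forall z ((xRy \wedge x R^2 z) \to \exists w (y = w \wedge z R^2 w)).
G1: fails — mRo, mR²m but no w with o=w and mR²w.
G2: fails — sRu, sR²s but no w with u=w and sR²w.
G3: ✓.
G4: fails — sRt, sR²s but no w with t=w and sR²w.

G3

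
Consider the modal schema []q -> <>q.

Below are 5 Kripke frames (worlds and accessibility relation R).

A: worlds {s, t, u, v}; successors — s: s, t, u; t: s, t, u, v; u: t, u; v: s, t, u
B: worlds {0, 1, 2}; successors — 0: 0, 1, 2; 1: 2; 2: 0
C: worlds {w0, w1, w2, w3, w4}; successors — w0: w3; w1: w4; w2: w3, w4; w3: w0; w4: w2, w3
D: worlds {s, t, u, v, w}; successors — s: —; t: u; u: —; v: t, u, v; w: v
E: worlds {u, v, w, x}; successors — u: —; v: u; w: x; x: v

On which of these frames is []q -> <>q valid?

This is the axiom for seriality; its first-order frame correspondent is forall x exists y Rxy.
A: condition met.
B: condition met.
C: condition met.
D: fails — world s has no successor.
E: fails — world u has no successor.
Valid on: A, B, C.

A, B, C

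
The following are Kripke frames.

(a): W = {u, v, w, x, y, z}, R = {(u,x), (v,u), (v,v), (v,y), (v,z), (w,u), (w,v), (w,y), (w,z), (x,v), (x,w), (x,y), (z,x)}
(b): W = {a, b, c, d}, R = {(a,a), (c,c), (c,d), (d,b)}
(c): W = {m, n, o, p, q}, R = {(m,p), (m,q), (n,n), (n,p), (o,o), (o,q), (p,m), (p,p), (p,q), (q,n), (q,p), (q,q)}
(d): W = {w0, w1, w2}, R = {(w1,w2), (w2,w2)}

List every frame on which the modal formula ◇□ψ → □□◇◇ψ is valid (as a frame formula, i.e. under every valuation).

(c), (d)

The schema corresponds to a generalized confluence (Geach) condition: ∀x ∀y ∀z ((xRy ∧ xR²z) → ∃w (yRw ∧ zR²w)).
(a): fails — uRx, uR²y but no t with xRt and yR²t.
(b): fails — cRc, cR²b but no w with cRw and bR²w.
(c): condition met.
(d): condition met.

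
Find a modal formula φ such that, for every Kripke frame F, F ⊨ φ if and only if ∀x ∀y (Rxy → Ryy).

A defining formula is □(□q → q) (the T□ axiom).
Suppose □(□q→q) is valid. Take Rxy and set V(q)={w : Ryw}. Then at y, □q holds; since □(□q→q) at x, □q→q at y, so q at y, i.e. Ryy.

□(□q → q)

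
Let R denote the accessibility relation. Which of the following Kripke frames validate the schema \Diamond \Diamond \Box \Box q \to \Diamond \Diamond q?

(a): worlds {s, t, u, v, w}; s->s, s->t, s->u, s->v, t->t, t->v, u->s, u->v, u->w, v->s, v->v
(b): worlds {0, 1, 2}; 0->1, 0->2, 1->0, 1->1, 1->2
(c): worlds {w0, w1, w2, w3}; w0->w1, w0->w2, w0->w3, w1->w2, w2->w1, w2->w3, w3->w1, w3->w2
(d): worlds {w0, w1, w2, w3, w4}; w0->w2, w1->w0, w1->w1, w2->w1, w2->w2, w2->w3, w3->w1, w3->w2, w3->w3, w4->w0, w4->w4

(c), (d)

Frame correspondent (Sahlqvist): \forall x \forall y (x R^2 y \to \exists w (y R^2 w \wedge x R^2 w)) — i.e. a generalized confluence (Geach) condition.
(a): fails — sR²w but no w* with wR²w* and sR²w*.
(b): fails — 0R²2 but no w with 2R²w and 0R²w.
(c): ✓.
(d): ✓.
Valid on: (c), (d).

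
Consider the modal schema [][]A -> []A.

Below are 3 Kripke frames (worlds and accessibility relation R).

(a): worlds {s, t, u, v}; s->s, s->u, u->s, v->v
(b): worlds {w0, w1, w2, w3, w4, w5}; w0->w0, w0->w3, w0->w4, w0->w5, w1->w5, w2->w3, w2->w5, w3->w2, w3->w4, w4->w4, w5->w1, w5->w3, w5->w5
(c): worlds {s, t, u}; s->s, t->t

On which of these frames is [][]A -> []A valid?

(a), (c)

This is the axiom for density; its first-order frame correspondent is forall x forall y (Rxy -> exists z (Rxz & Rzy)).
(a): satisfies the condition.
(b): fails — Rw3w2 but no z with Rw3z and Rzw2.
(c): satisfies the condition.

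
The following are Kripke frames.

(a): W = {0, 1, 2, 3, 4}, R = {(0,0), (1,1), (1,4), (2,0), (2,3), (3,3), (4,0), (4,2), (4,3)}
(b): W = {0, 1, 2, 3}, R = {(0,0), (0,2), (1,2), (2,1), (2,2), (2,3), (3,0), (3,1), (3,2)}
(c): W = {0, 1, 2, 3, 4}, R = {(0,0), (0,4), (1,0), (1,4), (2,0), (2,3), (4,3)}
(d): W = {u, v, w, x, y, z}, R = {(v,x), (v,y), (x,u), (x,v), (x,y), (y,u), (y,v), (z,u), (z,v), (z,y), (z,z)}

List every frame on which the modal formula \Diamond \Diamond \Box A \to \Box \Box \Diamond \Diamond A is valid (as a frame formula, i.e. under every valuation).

This is the axiom for a generalized confluence (Geach) condition; its first-order frame correspondent is \forall x \forall y \forall z ((x R^2 y \wedge x R^2 z) \to \exists w (yRw \wedge z R^2 w)).
(a): fails — 1R²0, 1R²3 but no w with 0Rw and 3R²w.
(b): condition met.
(c): fails — 0R²0, 0R²3 but no w with 0Rw and 3R²w.
(d): fails — vR²u, vR²u but no t with uRt and uR²t.
Valid on: (b).

(b)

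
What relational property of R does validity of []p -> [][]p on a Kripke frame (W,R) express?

transitivity: forall x forall y forall z (Rxy & Ryz -> Rxz)

Suppose □p→□□p is valid. Take Rxy, Ryz and set V(p)={w : Rxw}. Then □p at x, so □□p at x, so □p at y, so p at z, i.e. Rxz.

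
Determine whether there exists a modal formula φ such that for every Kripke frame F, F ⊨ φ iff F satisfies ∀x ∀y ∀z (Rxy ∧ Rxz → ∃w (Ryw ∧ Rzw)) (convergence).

The condition is convergence. A defining modal formula is ◇□q → □◇q.

Definable; ◇□q → □◇q defines it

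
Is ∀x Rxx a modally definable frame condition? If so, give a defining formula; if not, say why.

Yes, by □q → q

The condition is reflexivity. A defining modal formula is □q → q.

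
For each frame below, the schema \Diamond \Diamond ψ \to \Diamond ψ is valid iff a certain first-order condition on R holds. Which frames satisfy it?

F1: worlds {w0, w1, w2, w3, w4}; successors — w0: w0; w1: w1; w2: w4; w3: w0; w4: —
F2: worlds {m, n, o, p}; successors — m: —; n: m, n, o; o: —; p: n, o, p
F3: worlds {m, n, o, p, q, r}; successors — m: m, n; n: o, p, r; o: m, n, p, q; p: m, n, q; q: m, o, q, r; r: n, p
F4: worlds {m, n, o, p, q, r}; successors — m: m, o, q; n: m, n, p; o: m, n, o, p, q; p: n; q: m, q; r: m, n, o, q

F1

Frame correspondent (Sahlqvist): \forall x \forall y \forall z (Rxy \wedge Ryz \to Rxz) — i.e. transitivity.
F1: ✓.
F2: fails — Rpn and Rnm but not Rpm.
F3: fails — Rnr and Rrn but not Rnn.
F4: fails — Rpn and Rnm but not Rpm.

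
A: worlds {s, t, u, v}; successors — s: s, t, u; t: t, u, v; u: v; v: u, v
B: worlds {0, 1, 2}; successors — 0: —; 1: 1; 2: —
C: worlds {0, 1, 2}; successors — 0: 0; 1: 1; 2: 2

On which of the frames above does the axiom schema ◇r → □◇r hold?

B, C

Frame correspondent (Sahlqvist): ∀x ∀y ∀z (Rxy ∧ Rxz → Ryz) — i.e. the Euclidean property.
A: fails — Rsu and Rsu but not Ruu.
B: ✓.
C: ✓.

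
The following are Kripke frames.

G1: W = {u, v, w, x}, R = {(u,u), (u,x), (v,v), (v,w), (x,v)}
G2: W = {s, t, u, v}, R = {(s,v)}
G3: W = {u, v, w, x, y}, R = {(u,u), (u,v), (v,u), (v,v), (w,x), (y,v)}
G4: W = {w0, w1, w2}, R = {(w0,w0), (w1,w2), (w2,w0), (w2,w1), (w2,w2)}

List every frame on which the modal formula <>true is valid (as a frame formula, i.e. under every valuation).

G4

This is the axiom for seriality; its first-order frame correspondent is forall x exists y Rxy.
G1: fails — world w has no successor.
G2: fails — world t has no successor.
G3: fails — world x has no successor.
G4: holds.
Valid on: G4.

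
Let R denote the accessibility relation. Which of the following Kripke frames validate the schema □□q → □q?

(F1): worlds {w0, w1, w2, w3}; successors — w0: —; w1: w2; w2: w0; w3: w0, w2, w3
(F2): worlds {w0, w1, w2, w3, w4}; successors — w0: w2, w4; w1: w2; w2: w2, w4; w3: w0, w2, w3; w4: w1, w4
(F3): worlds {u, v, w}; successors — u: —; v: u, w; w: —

(F2)

Frame correspondent (Sahlqvist): ∀x ∀y (Rxy → ∃z (Rxz ∧ Rzy)) — i.e. density.
(F1): fails — Rw1w2 but no z with Rw1z and Rzw2.
(F2): condition met.
(F3): fails — Rvu but no z with Rvz and Rzu.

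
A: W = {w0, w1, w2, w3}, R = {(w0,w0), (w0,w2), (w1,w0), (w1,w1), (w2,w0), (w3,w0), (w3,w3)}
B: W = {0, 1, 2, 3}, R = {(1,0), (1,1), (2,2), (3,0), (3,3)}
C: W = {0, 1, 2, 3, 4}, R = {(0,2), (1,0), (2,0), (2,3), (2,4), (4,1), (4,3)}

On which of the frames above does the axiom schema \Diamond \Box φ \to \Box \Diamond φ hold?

A

This is the axiom for convergence; its first-order frame correspondent is \forall x \forall y \forall z (Rxy \wedge Rxz \to \exists w (Ryw \wedge Rzw)).
A: satisfies the condition.
B: fails — R10 and R10 but 0 and 0 have no common successor.
C: fails — R23 and R23 but 3 and 3 have no common successor.
Valid on: A.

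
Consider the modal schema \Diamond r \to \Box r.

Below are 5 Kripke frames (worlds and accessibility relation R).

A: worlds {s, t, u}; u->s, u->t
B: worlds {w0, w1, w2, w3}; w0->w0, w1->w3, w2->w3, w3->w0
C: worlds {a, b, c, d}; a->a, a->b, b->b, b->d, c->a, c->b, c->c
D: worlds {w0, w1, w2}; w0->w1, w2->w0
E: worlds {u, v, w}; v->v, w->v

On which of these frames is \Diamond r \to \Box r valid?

Frame correspondent (Sahlqvist): \forall x \forall y \forall z (Rxy \wedge Rxz \to y = z) — i.e. partial functionality.
A: fails — u sees both s and t.
B: satisfies the condition.
C: fails — a sees both a and b.
D: satisfies the condition.
E: satisfies the condition.

B, D, E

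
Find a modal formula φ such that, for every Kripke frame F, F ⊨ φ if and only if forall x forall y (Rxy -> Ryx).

This is symmetry; the standard corresponding axiom is B: ψ → □◇ψ.
Suppose ψ→□◇ψ is valid. Take Rxy and set V(ψ)={x}. Then ψ at x, so □◇ψ at x, so ◇ψ at y, so some z with Ryz has ψ; z=x, i.e. Ryx.

ψ → □◇ψ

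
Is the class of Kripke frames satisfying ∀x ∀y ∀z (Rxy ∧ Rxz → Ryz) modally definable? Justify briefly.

Yes: it is the Euclidean property, defined by the 5 schema ◇r → □◇r.
Suppose ◇r→□◇r is valid. Take Rxy, Rxz and set V(r)={y}. Then ◇r at x, so □◇r at x, so ◇r at z, so some w with Rzw has r; w=y, i.e. Rzy. By symmetry of the argument, Ryz.

Yes — defined by ◇r → □◇r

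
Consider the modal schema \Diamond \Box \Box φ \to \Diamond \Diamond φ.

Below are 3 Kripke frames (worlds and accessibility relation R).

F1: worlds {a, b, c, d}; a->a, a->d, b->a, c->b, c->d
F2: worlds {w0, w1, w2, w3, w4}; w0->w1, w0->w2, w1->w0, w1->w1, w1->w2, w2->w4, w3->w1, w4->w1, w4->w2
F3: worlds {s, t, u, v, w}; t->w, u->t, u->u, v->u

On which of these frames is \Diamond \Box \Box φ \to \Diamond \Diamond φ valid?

F2

Frame correspondent (Sahlqvist): \forall x \forall y (xRy \to \exists w (y R^2 w \wedge x R^2 w)) — i.e. a generalized confluence (Geach) condition.
F1: fails — aRd but no w with dR²w and aR²w.
F2: condition met.
F3: fails — tRw but no w* with wR²w* and tR²w*.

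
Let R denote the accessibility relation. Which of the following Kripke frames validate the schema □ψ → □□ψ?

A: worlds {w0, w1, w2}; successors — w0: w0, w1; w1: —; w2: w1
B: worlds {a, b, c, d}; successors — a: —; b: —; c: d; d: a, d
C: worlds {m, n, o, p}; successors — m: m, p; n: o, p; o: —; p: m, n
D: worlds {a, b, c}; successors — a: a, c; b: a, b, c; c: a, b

This is the axiom for transitivity; its first-order frame correspondent is ∀x ∀y ∀z (Rxy ∧ Ryz → Rxz).
A: ✓.
B: fails — Rcd and Rda but not Rca.
C: fails — Rpm and Rmp but not Rpp.
D: fails — Rcb and Rbc but not Rcc.
Valid on: A.

A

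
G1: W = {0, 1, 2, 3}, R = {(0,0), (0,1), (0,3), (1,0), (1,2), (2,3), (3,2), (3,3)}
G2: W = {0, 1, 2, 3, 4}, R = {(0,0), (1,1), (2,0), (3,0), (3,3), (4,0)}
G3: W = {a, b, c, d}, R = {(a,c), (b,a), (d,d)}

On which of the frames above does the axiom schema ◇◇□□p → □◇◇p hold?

G1, G2

This is the axiom for a generalized confluence (Geach) condition; its first-order frame correspondent is ∀x ∀y ∀z ((xR²y ∧ xRz) → ∃w (yR²w ∧ zR²w)).
G1: condition met.
G2: condition met.
G3: fails — bR²c, bRa but no w with cR²w and aR²w.
Valid on: G1, G2.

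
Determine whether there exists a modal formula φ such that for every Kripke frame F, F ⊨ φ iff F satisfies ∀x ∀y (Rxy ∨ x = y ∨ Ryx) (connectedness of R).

No — not modally definable

Any modally definable frame class is closed under disjoint unions.
Take 4 disjoint single-world reflexive frames: each is trivially connected, but their disjoint union has 4 worlds with no edge between distinct components, so it is not connected.
So no modal formula (or set of formulas) defines exactly the connected frames.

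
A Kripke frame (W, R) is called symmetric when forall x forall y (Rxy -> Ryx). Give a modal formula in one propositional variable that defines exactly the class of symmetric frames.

r → □◇r

The condition is symmetry. The B schema r → □◇r defines it.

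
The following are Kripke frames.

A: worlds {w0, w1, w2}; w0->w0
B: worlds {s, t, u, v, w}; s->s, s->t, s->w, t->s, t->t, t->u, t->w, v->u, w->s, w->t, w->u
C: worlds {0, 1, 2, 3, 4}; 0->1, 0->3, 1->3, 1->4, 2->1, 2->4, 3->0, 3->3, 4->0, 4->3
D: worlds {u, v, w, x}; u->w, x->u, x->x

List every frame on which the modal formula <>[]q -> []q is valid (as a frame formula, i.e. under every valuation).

Frame correspondent (Sahlqvist): forall x forall y forall z (Rxy & Rxz -> Ryz) — i.e. the Euclidean property.
A: condition met.
B: fails — Rsw and Rsw but not Rww.
C: fails — R01 and R01 but not R11.
D: fails — Ruw and Ruw but not Rww.

A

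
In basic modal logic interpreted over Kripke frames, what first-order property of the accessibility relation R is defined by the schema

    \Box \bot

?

emptiness of R: \forall x \forall y \neg Rxy

This schema is the Ver axiom.
Its frame correspondent is emptiness of R — \forall x \forall y \neg Rxy.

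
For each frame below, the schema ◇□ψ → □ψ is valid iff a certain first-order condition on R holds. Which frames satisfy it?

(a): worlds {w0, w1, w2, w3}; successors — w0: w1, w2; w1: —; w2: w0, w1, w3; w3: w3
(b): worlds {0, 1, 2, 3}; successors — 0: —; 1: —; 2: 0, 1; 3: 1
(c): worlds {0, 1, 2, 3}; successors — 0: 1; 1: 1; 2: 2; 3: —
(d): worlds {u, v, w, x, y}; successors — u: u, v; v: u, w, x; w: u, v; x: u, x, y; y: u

(c)

Frame correspondent (Sahlqvist): ∀x ∀y ∀z (Rxy ∧ Rxz → Ryz) — i.e. the Euclidean property.
(a): fails — Rw0w1 and Rw0w1 but not Rw1w1.
(b): fails — R20 and R20 but not R00.
(c): holds.
(d): fails — Ruv and Ruv but not Rvv.
Valid on: (c).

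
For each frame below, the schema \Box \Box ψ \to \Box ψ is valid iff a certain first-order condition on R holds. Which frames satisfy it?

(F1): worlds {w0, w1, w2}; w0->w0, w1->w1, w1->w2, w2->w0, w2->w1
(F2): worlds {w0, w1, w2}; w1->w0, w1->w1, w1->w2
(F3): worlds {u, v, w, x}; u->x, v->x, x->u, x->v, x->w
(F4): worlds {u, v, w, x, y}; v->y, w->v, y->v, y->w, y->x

(F1), (F2)

The schema corresponds to density: \forall x \forall y (Rxy \to \exists z (Rxz \wedge Rzy)).
(F1): satisfies the condition.
(F2): satisfies the condition.
(F3): fails — Rxw but no z with Rxz and Rzw.
(F4): fails — Ryx but no z with Ryz and Rzx.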